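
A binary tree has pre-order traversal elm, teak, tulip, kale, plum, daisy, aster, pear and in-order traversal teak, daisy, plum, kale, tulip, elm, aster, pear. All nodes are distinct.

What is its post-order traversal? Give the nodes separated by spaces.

The first element of pre-order is the root; it splits in-order into left and right subtrees.
Root elm: left subtree has 5 nodes {teak, daisy, plum, kale, tulip}, right has 2 {aster, pear}.
  Root teak: left subtree has 0 nodes { }, right has 4 {daisy, plum, kale, tulip}.
    Root tulip: left subtree has 3 nodes {daisy, plum, kale}, right has 0 { }.
      Root kale: left subtree has 2 nodes {daisy, plum}, right has 0 { }.
        Root plum: left subtree has 1 node {daisy}, right has 0 { }.
  Root aster: left subtree has 0 nodes { }, right has 1 {pear}.

daisy plum kale tulip teak pear aster elm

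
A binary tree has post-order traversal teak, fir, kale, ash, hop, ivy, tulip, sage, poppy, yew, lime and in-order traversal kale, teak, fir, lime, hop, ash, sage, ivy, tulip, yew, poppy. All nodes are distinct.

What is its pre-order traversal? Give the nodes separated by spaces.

lime kale fir teak yew sage hop ash tulip ivy poppy

The last element of post-order is the root; it splits in-order into left and right subtrees.
Root lime: left subtree has 3 nodes {kale, teak, fir}, right has 7 {hop, ash, sage, ivy, tulip, yew, poppy}.
  Root kale: left subtree has 0 nodes { }, right has 2 {teak, fir}.
    Root fir: left subtree has 1 node {teak}, right has 0 { }.
  Root yew: left subtree has 5 nodes {hop, ash, sage, ivy, tulip}, right has 1 {poppy}.
    Root sage: left subtree has 2 nodes {hop, ash}, right has 2 {ivy, tulip}.
      Root hop: left subtree has 0 nodes { }, right has 1 {ash}.
      Root tulip: left subtree has 1 node {ivy}, right has 0 { }.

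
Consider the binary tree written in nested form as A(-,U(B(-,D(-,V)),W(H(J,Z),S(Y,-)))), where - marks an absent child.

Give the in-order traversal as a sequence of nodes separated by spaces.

A B D V U J H Z W Y S

In-order visits the left subtree, then the node, then the right subtree.
At A: no left child.
Visit A.
At A: go right to U.
  At U: go left to B.
    At B: no left child.
    Visit B.
    At B: go right to D.
      At D: no left child.
      Visit D.
      At D: go right to V.
        V is a leaf — visit V.
  Visit U.
  At U: go right to W.
    At W: go left to H.
      At H: go left to J.
        J is a leaf — visit J.
      Visit H.
      At H: go right to Z.
        Z is a leaf — visit Z.
    Visit W.
    At W: go right to S.
      At S: go left to Y.
        Y is a leaf — visit Y.
      Visit S.
      At S: no right child.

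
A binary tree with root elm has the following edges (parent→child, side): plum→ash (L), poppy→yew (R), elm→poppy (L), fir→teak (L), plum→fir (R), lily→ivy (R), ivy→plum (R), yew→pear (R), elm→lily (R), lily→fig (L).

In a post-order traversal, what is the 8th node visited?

Post-order visits the left subtree, then the right subtree, then the node.
At elm: go left to poppy.
  At poppy: no left child.
  At poppy: go right to yew.
    At yew: no left child.
    At yew: go right to pear.
      pear is a leaf — visit pear.
    Visit yew.
  Visit poppy.
At elm: go right to lily.
  At lily: go left to fig.
    fig is a leaf — visit fig.
  At lily: go right to ivy.
    At ivy: no left child.
    At ivy: go right to plum.
      At plum: go left to ash.
        ash is a leaf — visit ash.
      At plum: go right to fir.
        At fir: go left to teak.
          teak is a leaf — visit teak.
        At fir: no right child.
        Visit fir.
      Visit plum.
    Visit ivy.
  Visit lily.
Visit elm.
Full post-order sequence: pear, yew, poppy, fig, ash, teak, fir, plum, ivy, lily, elm.

plum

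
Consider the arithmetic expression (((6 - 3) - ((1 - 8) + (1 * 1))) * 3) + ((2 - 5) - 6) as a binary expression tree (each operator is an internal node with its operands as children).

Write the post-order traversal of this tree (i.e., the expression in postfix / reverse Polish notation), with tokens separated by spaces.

Post-order on an expression tree gives postfix notation: for each operator, emit left operand, right operand, then the operator.

6 3 - 1 8 - 1 1 * + - 3 * 2 5 - 6 - +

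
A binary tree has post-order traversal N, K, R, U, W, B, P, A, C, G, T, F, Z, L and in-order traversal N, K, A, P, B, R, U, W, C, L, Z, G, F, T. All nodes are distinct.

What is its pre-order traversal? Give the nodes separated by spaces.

The last element of post-order is the root; it splits in-order into left and right subtrees.
Root L: left subtree has 9 nodes {N, K, A, P, B, R, U, W, C}, right has 4 {Z, G, F, T}.
  Root C: left subtree has 8 nodes {N, K, A, P, B, R, U, W}, right has 0 { }.
    Root A: left subtree has 2 nodes {N, K}, right has 5 {P, B, R, U, W}.
      Root K: left subtree has 1 node {N}, right has 0 { }.
      Root P: left subtree has 0 nodes { }, right has 4 {B, R, U, W}.
        Root B: left subtree has 0 nodes { }, right has 3 {R, U, W}.
          Root W: left subtree has 2 nodes {R, U}, right has 0 { }.
            Root U: left subtree has 1 node {R}, right has 0 { }.
  Root Z: left subtree has 0 nodes { }, right has 3 {G, F, T}.
    Root F: left subtree has 1 node {G}, right has 1 {T}.

L C A K N P B W U R Z F G T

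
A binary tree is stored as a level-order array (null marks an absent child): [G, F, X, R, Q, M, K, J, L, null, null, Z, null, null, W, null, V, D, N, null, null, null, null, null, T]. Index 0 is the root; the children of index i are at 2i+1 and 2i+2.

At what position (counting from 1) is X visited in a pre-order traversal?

10

Pre-order visits the node, then its left subtree, then its right subtree.
Visit G.
At G: go left to F.
  Visit F.
  At F: go left to R.
    Visit R.
    At R: go left to J.
      Visit J.
      At J: no left child.
      At J: go right to V.
        V is a leaf — visit V.
    At R: go right to L.
      Visit L.
      At L: go left to D.
        D is a leaf — visit D.
      At L: go right to N.
        N is a leaf — visit N.
  At F: go right to Q.
    Q is a leaf — visit Q.
At G: go right to X.
  Visit X.
  At X: go left to M.
    Visit M.
    At M: go left to Z.
      Visit Z.
      At Z: no left child.
      At Z: go right to T.
        T is a leaf — visit T.
    At M: no right child.
  At X: go right to K.
    Visit K.
    At K: no left child.
    At K: go right to W.
      W is a leaf — visit W.
Full pre-order sequence: G, F, R, J, V, L, D, N, Q, X, M, Z, T, K, W.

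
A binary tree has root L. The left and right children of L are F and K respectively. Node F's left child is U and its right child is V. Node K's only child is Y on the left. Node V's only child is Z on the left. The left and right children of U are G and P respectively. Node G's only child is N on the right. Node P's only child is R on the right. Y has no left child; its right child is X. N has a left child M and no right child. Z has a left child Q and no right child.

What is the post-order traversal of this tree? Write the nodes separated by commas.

M, N, G, R, P, U, Q, Z, V, F, X, Y, K, L

Post-order visits the left subtree, then the right subtree, then the node.
At L: go left to F.
  At F: go left to U.
    At U: go left to G.
      At G: no left child.
      At G: go right to N.
        At N: go left to M.
          M is a leaf — visit M.
        At N: no right child.
        Visit N.
      Visit G.
    At U: go right to P.
      At P: no left child.
      At P: go right to R.
        R is a leaf — visit R.
      Visit P.
    Visit U.
  At F: go right to V.
    At V: go left to Z.
      At Z: go left to Q.
        Q is a leaf — visit Q.
      At Z: no right child.
      Visit Z.
    At V: no right child.
    Visit V.
  Visit F.
At L: go right to K.
  At K: go left to Y.
    At Y: no left child.
    At Y: go right to X.
      X is a leaf — visit X.
    Visit Y.
  At K: no right child.
  Visit K.
Visit L.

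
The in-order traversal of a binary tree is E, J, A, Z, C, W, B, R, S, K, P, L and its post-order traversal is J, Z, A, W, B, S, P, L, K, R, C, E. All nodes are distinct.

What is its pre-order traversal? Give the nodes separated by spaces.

The last element of post-order is the root; it splits in-order into left and right subtrees.
Root E: left subtree has 0 nodes { }, right has 11 {J, A, Z, C, W, B, R, S, K, P, L}.
  Root C: left subtree has 3 nodes {J, A, Z}, right has 7 {W, B, R, S, K, P, L}.
    Root A: left subtree has 1 node {J}, right has 1 {Z}.
    Root R: left subtree has 2 nodes {W, B}, right has 4 {S, K, P, L}.
      Root B: left subtree has 1 node {W}, right has 0 { }.
      Root K: left subtree has 1 node {S}, right has 2 {P, L}.
        Root L: left subtree has 1 node {P}, right has 0 { }.

E C A J Z R B W K S L P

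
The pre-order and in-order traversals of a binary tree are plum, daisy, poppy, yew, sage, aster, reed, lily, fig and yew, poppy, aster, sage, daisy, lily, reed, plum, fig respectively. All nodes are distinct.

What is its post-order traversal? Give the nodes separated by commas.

yew, aster, sage, poppy, lily, reed, daisy, fig, plum

The first element of pre-order is the root; it splits in-order into left and right subtrees.
Root plum: left subtree has 7 nodes {yew, poppy, aster, sage, daisy, lily, reed}, right has 1 {fig}.
  Root daisy: left subtree has 4 nodes {yew, poppy, aster, sage}, right has 2 {lily, reed}.
    Root poppy: left subtree has 1 node {yew}, right has 2 {aster, sage}.
      Root sage: left subtree has 1 node {aster}, right has 0 { }.
    Root reed: left subtree has 1 node {lily}, right has 0 { }.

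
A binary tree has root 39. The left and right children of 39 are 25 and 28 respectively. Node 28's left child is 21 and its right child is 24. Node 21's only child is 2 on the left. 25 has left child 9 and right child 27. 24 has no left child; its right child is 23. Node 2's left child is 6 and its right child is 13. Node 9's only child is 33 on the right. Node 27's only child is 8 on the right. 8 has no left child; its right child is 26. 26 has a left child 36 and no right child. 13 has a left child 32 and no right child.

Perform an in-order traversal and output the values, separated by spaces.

9 33 25 27 8 36 26 39 6 2 32 13 21 28 24 23

In-order visits the left subtree, then the node, then the right subtree.
At 39: go left to 25.
  At 25: go left to 9.
    At 9: no left child.
    Visit 9.
    At 9: go right to 33.
      33 is a leaf — visit 33.
  Visit 25.
  At 25: go right to 27.
    At 27: no left child.
    Visit 27.
    At 27: go right to 8.
      At 8: no left child.
      Visit 8.
      At 8: go right to 26.
        At 26: go left to 36.
          36 is a leaf — visit 36.
        Visit 26.
        At 26: no right child.
Visit 39.
At 39: go right to 28.
  At 28: go left to 21.
    At 21: go left to 2.
      At 2: go left to 6.
        6 is a leaf — visit 6.
      Visit 2.
      At 2: go right to 13.
        At 13: go left to 32.
          32 is a leaf — visit 32.
        Visit 13.
        At 13: no right child.
    Visit 21.
    At 21: no right child.
  Visit 28.
  At 28: go right to 24.
    At 24: no left child.
    Visit 24.
    At 24: go right to 23.
      23 is a leaf — visit 23.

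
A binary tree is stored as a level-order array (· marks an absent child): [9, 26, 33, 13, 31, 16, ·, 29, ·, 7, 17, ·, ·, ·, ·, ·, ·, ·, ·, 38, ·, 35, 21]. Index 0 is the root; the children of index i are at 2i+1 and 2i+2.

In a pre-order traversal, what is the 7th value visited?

38

Pre-order visits the node, then its left subtree, then its right subtree.
Visit 9.
At 9: go left to 26.
  Visit 26.
  At 26: go left to 13.
    Visit 13.
    At 13: go left to 29.
      29 is a leaf — visit 29.
    At 13: no right child.
  At 26: go right to 31.
    Visit 31.
    At 31: go left to 7.
      Visit 7.
      At 7: go left to 38.
        38 is a leaf — visit 38.
      At 7: no right child.
    At 31: go right to 17.
      Visit 17.
      At 17: go left to 35.
        35 is a leaf — visit 35.
      At 17: go right to 21.
        21 is a leaf — visit 21.
At 9: go right to 33.
  Visit 33.
  At 33: go left to 16.
    16 is a leaf — visit 16.
  At 33: no right child.
Full pre-order sequence: 9, 26, 13, 29, 31, 7, 38, 17, 35, 21, 33, 16.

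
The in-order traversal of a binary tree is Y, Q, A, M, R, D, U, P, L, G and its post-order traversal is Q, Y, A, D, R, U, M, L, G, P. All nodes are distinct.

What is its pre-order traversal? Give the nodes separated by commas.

The last element of post-order is the root; it splits in-order into left and right subtrees.
Root P: left subtree has 7 nodes {Y, Q, A, M, R, D, U}, right has 2 {L, G}.
  Root M: left subtree has 3 nodes {Y, Q, A}, right has 3 {R, D, U}.
    Root A: left subtree has 2 nodes {Y, Q}, right has 0 { }.
      Root Y: left subtree has 0 nodes { }, right has 1 {Q}.
    Root U: left subtree has 2 nodes {R, D}, right has 0 { }.
      Root R: left subtree has 0 nodes { }, right has 1 {D}.
  Root G: left subtree has 1 node {L}, right has 0 { }.

P, M, A, Y, Q, U, R, D, G, L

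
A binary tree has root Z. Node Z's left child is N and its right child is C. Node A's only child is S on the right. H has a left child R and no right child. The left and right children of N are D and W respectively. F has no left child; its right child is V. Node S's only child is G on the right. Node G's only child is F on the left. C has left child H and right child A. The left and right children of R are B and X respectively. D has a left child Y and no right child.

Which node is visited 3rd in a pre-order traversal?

D

Pre-order visits the node, then its left subtree, then its right subtree.
Visit Z.
At Z: go left to N.
  Visit N.
  At N: go left to D.
    Visit D.
    At D: go left to Y.
      Y is a leaf — visit Y.
    At D: no right child.
  At N: go right to W.
    W is a leaf — visit W.
At Z: go right to C.
  Visit C.
  At C: go left to H.
    Visit H.
    At H: go left to R.
      Visit R.
      At R: go left to B.
        B is a leaf — visit B.
      At R: go right to X.
        X is a leaf — visit X.
    At H: no right child.
  At C: go right to A.
    Visit A.
    At A: no left child.
    At A: go right to S.
      Visit S.
      At S: no left child.
      At S: go right to G.
        Visit G.
        At G: go left to F.
          Visit F.
          At F: no left child.
          At F: go right to V.
            V is a leaf — visit V.
        At G: no right child.
Full pre-order sequence: Z, N, D, Y, W, C, H, R, B, X, A, S, G, F, V.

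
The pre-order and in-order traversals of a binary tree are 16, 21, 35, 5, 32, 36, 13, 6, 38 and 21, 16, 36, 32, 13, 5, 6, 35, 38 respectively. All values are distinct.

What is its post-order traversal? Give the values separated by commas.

21, 36, 13, 32, 6, 5, 38, 35, 16

The first element of pre-order is the root; it splits in-order into left and right subtrees.
Root 16: left subtree has 1 node {21}, right has 7 {36, 32, 13, 5, 6, 35, 38}.
  Root 35: left subtree has 5 nodes {36, 32, 13, 5, 6}, right has 1 {38}.
    Root 5: left subtree has 3 nodes {36, 32, 13}, right has 1 {6}.
      Root 32: left subtree has 1 node {36}, right has 1 {13}.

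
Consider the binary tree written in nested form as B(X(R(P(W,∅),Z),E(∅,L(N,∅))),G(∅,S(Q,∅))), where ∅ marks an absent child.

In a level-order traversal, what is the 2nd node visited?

Level-order visits nodes level by level from the root, left to right within each level.
Level 0: B
Level 1: X, G
Level 2: R, E, S
Level 3: P, Z, L, Q
Level 4: W, N
Full level-order sequence: B, X, G, R, E, S, P, Z, L, Q, W, N.

X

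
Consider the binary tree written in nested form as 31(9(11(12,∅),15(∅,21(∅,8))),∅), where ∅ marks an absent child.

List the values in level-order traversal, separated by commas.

Level-order visits nodes level by level from the root, left to right within each level.
Level 0: 31
Level 1: 9
Level 2: 11, 15
Level 3: 12, 21
Level 4: 8

31, 9, 11, 15, 12, 21, 8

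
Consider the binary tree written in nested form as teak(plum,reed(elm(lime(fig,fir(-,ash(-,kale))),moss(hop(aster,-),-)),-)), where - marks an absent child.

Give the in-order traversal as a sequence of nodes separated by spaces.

In-order visits the left subtree, then the node, then the right subtree.
At teak: go left to plum.
  plum is a leaf — visit plum.
Visit teak.
At teak: go right to reed.
  At reed: go left to elm.
    At elm: go left to lime.
      At lime: go left to fig.
        fig is a leaf — visit fig.
      Visit lime.
      At lime: go right to fir.
        At fir: no left child.
        Visit fir.
        At fir: go right to ash.
          At ash: no left child.
          Visit ash.
          At ash: go right to kale.
            kale is a leaf — visit kale.
    Visit elm.
    At elm: go right to moss.
      At moss: go left to hop.
        At hop: go left to aster.
          aster is a leaf — visit aster.
        Visit hop.
        At hop: no right child.
      Visit moss.
      At moss: no right child.
  Visit reed.
  At reed: no right child.

plum teak fig lime fir ash kale elm aster hop moss reed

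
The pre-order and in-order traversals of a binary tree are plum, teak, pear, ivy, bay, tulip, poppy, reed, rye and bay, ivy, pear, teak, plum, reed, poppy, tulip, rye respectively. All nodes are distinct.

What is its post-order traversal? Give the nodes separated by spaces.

bay ivy pear teak reed poppy rye tulip plum

The first element of pre-order is the root; it splits in-order into left and right subtrees.
Root plum: left subtree has 4 nodes {bay, ivy, pear, teak}, right has 4 {reed, poppy, tulip, rye}.
  Root teak: left subtree has 3 nodes {bay, ivy, pear}, right has 0 { }.
    Root pear: left subtree has 2 nodes {bay, ivy}, right has 0 { }.
      Root ivy: left subtree has 1 node {bay}, right has 0 { }.
  Root tulip: left subtree has 2 nodes {reed, poppy}, right has 1 {rye}.
    Root poppy: left subtree has 1 node {reed}, right has 0 { }.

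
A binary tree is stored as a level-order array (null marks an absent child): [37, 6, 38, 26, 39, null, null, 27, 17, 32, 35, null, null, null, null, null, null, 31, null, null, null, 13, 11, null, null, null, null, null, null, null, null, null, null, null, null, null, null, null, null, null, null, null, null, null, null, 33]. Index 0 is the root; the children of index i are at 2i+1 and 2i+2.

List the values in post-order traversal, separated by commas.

Post-order visits the left subtree, then the right subtree, then the node.
At 37: go left to 6.
  At 6: go left to 26.
    At 26: go left to 27.
      27 is a leaf — visit 27.
    At 26: go right to 17.
      At 17: go left to 31.
        31 is a leaf — visit 31.
      At 17: no right child.
      Visit 17.
    Visit 26.
  At 6: go right to 39.
    At 39: go left to 32.
      32 is a leaf — visit 32.
    At 39: go right to 35.
      At 35: go left to 13.
        13 is a leaf — visit 13.
      At 35: go right to 11.
        At 11: go left to 33.
          33 is a leaf — visit 33.
        At 11: no right child.
        Visit 11.
      Visit 35.
    Visit 39.
  Visit 6.
At 37: go right to 38.
  38 is a leaf — visit 38.
Visit 37.

27, 31, 17, 26, 32, 13, 33, 11, 35, 39, 6, 38, 37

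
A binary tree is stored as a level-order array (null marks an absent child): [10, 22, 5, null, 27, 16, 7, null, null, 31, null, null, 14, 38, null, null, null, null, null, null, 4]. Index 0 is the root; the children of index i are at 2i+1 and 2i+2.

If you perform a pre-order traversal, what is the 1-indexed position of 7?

Pre-order visits the node, then its left subtree, then its right subtree.
Visit 10.
At 10: go left to 22.
  Visit 22.
  At 22: no left child.
  At 22: go right to 27.
    Visit 27.
    At 27: go left to 31.
      Visit 31.
      At 31: no left child.
      At 31: go right to 4.
        4 is a leaf — visit 4.
    At 27: no right child.
At 10: go right to 5.
  Visit 5.
  At 5: go left to 16.
    Visit 16.
    At 16: no left child.
    At 16: go right to 14.
      14 is a leaf — visit 14.
  At 5: go right to 7.
    Visit 7.
    At 7: go left to 38.
      38 is a leaf — visit 38.
    At 7: no right child.
Full pre-order sequence: 10, 22, 27, 31, 4, 5, 16, 14, 7, 38.

9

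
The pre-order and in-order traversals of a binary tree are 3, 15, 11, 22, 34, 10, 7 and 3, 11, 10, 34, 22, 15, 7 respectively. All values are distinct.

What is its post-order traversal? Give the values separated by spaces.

10 34 22 11 7 15 3

The first element of pre-order is the root; it splits in-order into left and right subtrees.
Root 3: left subtree has 0 nodes { }, right has 6 {11, 10, 34, 22, 15, 7}.
  Root 15: left subtree has 4 nodes {11, 10, 34, 22}, right has 1 {7}.
    Root 11: left subtree has 0 nodes { }, right has 3 {10, 34, 22}.
      Root 22: left subtree has 2 nodes {10, 34}, right has 0 { }.
        Root 34: left subtree has 1 node {10}, right has 0 { }.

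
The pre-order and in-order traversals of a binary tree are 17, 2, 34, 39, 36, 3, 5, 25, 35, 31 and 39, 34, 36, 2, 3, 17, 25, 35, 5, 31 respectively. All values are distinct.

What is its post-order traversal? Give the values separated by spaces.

The first element of pre-order is the root; it splits in-order into left and right subtrees.
Root 17: left subtree has 5 nodes {39, 34, 36, 2, 3}, right has 4 {25, 35, 5, 31}.
  Root 2: left subtree has 3 nodes {39, 34, 36}, right has 1 {3}.
    Root 34: left subtree has 1 node {39}, right has 1 {36}.
  Root 5: left subtree has 2 nodes {25, 35}, right has 1 {31}.
    Root 25: left subtree has 0 nodes { }, right has 1 {35}.

39 36 34 3 2 35 25 31 5 17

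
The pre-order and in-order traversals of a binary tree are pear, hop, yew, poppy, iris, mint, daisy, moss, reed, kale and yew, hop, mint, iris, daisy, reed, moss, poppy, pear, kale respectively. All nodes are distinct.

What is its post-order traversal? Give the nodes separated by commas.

The first element of pre-order is the root; it splits in-order into left and right subtrees.
Root pear: left subtree has 8 nodes {yew, hop, mint, iris, daisy, reed, moss, poppy}, right has 1 {kale}.
  Root hop: left subtree has 1 node {yew}, right has 6 {mint, iris, daisy, reed, moss, poppy}.
    Root poppy: left subtree has 5 nodes {mint, iris, daisy, reed, moss}, right has 0 { }.
      Root iris: left subtree has 1 node {mint}, right has 3 {daisy, reed, moss}.
        Root daisy: left subtree has 0 nodes { }, right has 2 {reed, moss}.
          Root moss: left subtree has 1 node {reed}, right has 0 { }.

yew, mint, reed, moss, daisy, iris, poppy, hop, kale, pear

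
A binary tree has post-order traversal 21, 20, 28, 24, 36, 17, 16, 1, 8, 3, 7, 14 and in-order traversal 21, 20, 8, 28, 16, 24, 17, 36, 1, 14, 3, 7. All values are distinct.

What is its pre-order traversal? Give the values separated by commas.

14, 8, 20, 21, 1, 16, 28, 17, 24, 36, 7, 3

The last element of post-order is the root; it splits in-order into left and right subtrees.
Root 14: left subtree has 9 nodes {21, 20, 8, 28, 16, 24, 17, 36, 1}, right has 2 {3, 7}.
  Root 8: left subtree has 2 nodes {21, 20}, right has 6 {28, 16, 24, 17, 36, 1}.
    Root 20: left subtree has 1 node {21}, right has 0 { }.
    Root 1: left subtree has 5 nodes {28, 16, 24, 17, 36}, right has 0 { }.
      Root 16: left subtree has 1 node {28}, right has 3 {24, 17, 36}.
        Root 17: left subtree has 1 node {24}, right has 1 {36}.
  Root 7: left subtree has 1 node {3}, right has 0 { }.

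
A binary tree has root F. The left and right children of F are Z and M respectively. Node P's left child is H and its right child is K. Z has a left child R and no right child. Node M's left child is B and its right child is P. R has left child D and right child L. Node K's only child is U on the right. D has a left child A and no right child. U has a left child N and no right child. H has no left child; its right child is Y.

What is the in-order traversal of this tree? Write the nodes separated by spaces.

A D R L Z F B M H Y P K N U

In-order visits the left subtree, then the node, then the right subtree.
At F: go left to Z.
  At Z: go left to R.
    At R: go left to D.
      At D: go left to A.
        A is a leaf — visit A.
      Visit D.
      At D: no right child.
    Visit R.
    At R: go right to L.
      L is a leaf — visit L.
  Visit Z.
  At Z: no right child.
Visit F.
At F: go right to M.
  At M: go left to B.
    B is a leaf — visit B.
  Visit M.
  At M: go right to P.
    At P: go left to H.
      At H: no left child.
      Visit H.
      At H: go right to Y.
        Y is a leaf — visit Y.
    Visit P.
    At P: go right to K.
      At K: no left child.
      Visit K.
      At K: go right to U.
        At U: go left to N.
          N is a leaf — visit N.
        Visit U.
        At U: no right child.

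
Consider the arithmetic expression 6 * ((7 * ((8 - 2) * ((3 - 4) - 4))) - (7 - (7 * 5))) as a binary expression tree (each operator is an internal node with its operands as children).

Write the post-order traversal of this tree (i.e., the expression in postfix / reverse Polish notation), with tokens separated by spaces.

6 7 8 2 - 3 4 - 4 - * * 7 7 5 * - - *

Post-order on an expression tree gives postfix notation: for each operator, emit left operand, right operand, then the operator.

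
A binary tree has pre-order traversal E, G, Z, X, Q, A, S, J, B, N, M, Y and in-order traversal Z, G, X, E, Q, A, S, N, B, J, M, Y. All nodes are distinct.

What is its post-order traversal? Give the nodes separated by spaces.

The first element of pre-order is the root; it splits in-order into left and right subtrees.
Root E: left subtree has 3 nodes {Z, G, X}, right has 8 {Q, A, S, N, B, J, M, Y}.
  Root G: left subtree has 1 node {Z}, right has 1 {X}.
  Root Q: left subtree has 0 nodes { }, right has 7 {A, S, N, B, J, M, Y}.
    Root A: left subtree has 0 nodes { }, right has 6 {S, N, B, J, M, Y}.
      Root S: left subtree has 0 nodes { }, right has 5 {N, B, J, M, Y}.
        Root J: left subtree has 2 nodes {N, B}, right has 2 {M, Y}.
          Root B: left subtree has 1 node {N}, right has 0 { }.
          Root M: left subtree has 0 nodes { }, right has 1 {Y}.

Z X G N B Y M J S A Q E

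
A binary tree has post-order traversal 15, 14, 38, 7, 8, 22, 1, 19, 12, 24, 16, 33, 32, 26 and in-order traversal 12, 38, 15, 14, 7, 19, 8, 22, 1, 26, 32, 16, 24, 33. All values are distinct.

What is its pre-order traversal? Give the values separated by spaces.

26 12 19 7 38 14 15 1 22 8 32 33 16 24

The last element of post-order is the root; it splits in-order into left and right subtrees.
Root 26: left subtree has 9 nodes {12, 38, 15, 14, 7, 19, 8, 22, 1}, right has 4 {32, 16, 24, 33}.
  Root 12: left subtree has 0 nodes { }, right has 8 {38, 15, 14, 7, 19, 8, 22, 1}.
    Root 19: left subtree has 4 nodes {38, 15, 14, 7}, right has 3 {8, 22, 1}.
      Root 7: left subtree has 3 nodes {38, 15, 14}, right has 0 { }.
        Root 38: left subtree has 0 nodes { }, right has 2 {15, 14}.
          Root 14: left subtree has 1 node {15}, right has 0 { }.
      Root 1: left subtree has 2 nodes {8, 22}, right has 0 { }.
        Root 22: left subtree has 1 node {8}, right has 0 { }.
  Root 32: left subtree has 0 nodes { }, right has 3 {16, 24, 33}.
    Root 33: left subtree has 2 nodes {16, 24}, right has 0 { }.
      Root 16: left subtree has 0 nodes { }, right has 1 {24}.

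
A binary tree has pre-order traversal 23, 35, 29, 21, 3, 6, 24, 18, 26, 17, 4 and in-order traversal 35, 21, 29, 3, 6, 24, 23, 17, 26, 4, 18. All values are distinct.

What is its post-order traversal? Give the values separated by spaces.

The first element of pre-order is the root; it splits in-order into left and right subtrees.
Root 23: left subtree has 6 nodes {35, 21, 29, 3, 6, 24}, right has 4 {17, 26, 4, 18}.
  Root 35: left subtree has 0 nodes { }, right has 5 {21, 29, 3, 6, 24}.
    Root 29: left subtree has 1 node {21}, right has 3 {3, 6, 24}.
      Root 3: left subtree has 0 nodes { }, right has 2 {6, 24}.
        Root 6: left subtree has 0 nodes { }, right has 1 {24}.
  Root 18: left subtree has 3 nodes {17, 26, 4}, right has 0 { }.
    Root 26: left subtree has 1 node {17}, right has 1 {4}.

21 24 6 3 29 35 17 4 26 18 23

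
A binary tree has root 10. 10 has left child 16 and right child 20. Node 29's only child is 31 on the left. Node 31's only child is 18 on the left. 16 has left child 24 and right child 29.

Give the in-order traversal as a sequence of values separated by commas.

24, 16, 18, 31, 29, 10, 20

In-order visits the left subtree, then the node, then the right subtree.
At 10: go left to 16.
  At 16: go left to 24.
    24 is a leaf — visit 24.
  Visit 16.
  At 16: go right to 29.
    At 29: go left to 31.
      At 31: go left to 18.
        18 is a leaf — visit 18.
      Visit 31.
      At 31: no right child.
    Visit 29.
    At 29: no right child.
Visit 10.
At 10: go right to 20.
  20 is a leaf — visit 20.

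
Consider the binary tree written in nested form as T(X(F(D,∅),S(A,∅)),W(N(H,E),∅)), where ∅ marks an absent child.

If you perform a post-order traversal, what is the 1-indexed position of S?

Post-order visits the left subtree, then the right subtree, then the node.
At T: go left to X.
  At X: go left to F.
    At F: go left to D.
      D is a leaf — visit D.
    At F: no right child.
    Visit F.
  At X: go right to S.
    At S: go left to A.
      A is a leaf — visit A.
    At S: no right child.
    Visit S.
  Visit X.
At T: go right to W.
  At W: go left to N.
    At N: go left to H.
      H is a leaf — visit H.
    At N: go right to E.
      E is a leaf — visit E.
    Visit N.
  At W: no right child.
  Visit W.
Visit T.
Full post-order sequence: D, F, A, S, X, H, E, N, W, T.

4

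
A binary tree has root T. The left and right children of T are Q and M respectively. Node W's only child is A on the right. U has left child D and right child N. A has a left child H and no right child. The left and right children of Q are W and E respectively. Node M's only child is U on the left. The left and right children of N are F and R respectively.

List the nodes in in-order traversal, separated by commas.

In-order visits the left subtree, then the node, then the right subtree.
At T: go left to Q.
  At Q: go left to W.
    At W: no left child.
    Visit W.
    At W: go right to A.
      At A: go left to H.
        H is a leaf — visit H.
      Visit A.
      At A: no right child.
  Visit Q.
  At Q: go right to E.
    E is a leaf — visit E.
Visit T.
At T: go right to M.
  At M: go left to U.
    At U: go left to D.
      D is a leaf — visit D.
    Visit U.
    At U: go right to N.
      At N: go left to F.
        F is a leaf — visit F.
      Visit N.
      At N: go right to R.
        R is a leaf — visit R.
  Visit M.
  At M: no right child.

W, H, A, Q, E, T, D, U, F, N, R, M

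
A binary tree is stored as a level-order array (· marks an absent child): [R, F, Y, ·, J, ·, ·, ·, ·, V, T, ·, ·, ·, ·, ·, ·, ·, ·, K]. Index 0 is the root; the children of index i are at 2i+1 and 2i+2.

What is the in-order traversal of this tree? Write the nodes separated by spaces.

In-order visits the left subtree, then the node, then the right subtree.
At R: go left to F.
  At F: no left child.
  Visit F.
  At F: go right to J.
    At J: go left to V.
      At V: go left to K.
        K is a leaf — visit K.
      Visit V.
      At V: no right child.
    Visit J.
    At J: go right to T.
      T is a leaf — visit T.
Visit R.
At R: go right to Y.
  Y is a leaf — visit Y.

F K V J T R Y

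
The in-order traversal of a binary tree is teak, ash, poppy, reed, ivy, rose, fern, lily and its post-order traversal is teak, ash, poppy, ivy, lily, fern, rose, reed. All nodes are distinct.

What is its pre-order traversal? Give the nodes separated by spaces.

The last element of post-order is the root; it splits in-order into left and right subtrees.
Root reed: left subtree has 3 nodes {teak, ash, poppy}, right has 4 {ivy, rose, fern, lily}.
  Root poppy: left subtree has 2 nodes {teak, ash}, right has 0 { }.
    Root ash: left subtree has 1 node {teak}, right has 0 { }.
  Root rose: left subtree has 1 node {ivy}, right has 2 {fern, lily}.
    Root fern: left subtree has 0 nodes { }, right has 1 {lily}.

reed poppy ash teak rose ivy fern lily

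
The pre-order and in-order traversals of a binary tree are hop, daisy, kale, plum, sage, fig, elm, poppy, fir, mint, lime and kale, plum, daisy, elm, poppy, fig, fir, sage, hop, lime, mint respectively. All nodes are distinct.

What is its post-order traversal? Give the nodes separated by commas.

plum, kale, poppy, elm, fir, fig, sage, daisy, lime, mint, hop

The first element of pre-order is the root; it splits in-order into left and right subtrees.
Root hop: left subtree has 8 nodes {kale, plum, daisy, elm, poppy, fig, fir, sage}, right has 2 {lime, mint}.
  Root daisy: left subtree has 2 nodes {kale, plum}, right has 5 {elm, poppy, fig, fir, sage}.
    Root kale: left subtree has 0 nodes { }, right has 1 {plum}.
    Root sage: left subtree has 4 nodes {elm, poppy, fig, fir}, right has 0 { }.
      Root fig: left subtree has 2 nodes {elm, poppy}, right has 1 {fir}.
        Root elm: left subtree has 0 nodes { }, right has 1 {poppy}.
  Root mint: left subtree has 1 node {lime}, right has 0 { }.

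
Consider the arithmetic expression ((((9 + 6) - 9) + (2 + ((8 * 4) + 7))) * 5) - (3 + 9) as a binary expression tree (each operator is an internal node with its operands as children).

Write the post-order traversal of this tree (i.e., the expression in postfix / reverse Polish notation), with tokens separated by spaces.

Post-order on an expression tree gives postfix notation: for each operator, emit left operand, right operand, then the operator.

9 6 + 9 - 2 8 4 * 7 + + + 5 * 3 9 + -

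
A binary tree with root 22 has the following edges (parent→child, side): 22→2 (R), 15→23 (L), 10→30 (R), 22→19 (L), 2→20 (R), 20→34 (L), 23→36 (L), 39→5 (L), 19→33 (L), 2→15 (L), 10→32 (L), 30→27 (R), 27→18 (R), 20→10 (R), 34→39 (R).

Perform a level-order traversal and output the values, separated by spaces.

22 19 2 33 15 20 23 34 10 36 39 32 30 5 27 18

Level-order visits nodes level by level from the root, left to right within each level.
Level 0: 22
Level 1: 19, 2
Level 2: 33, 15, 20
Level 3: 23, 34, 10
Level 4: 36, 39, 32, 30
Level 5: 5, 27
Level 6: 18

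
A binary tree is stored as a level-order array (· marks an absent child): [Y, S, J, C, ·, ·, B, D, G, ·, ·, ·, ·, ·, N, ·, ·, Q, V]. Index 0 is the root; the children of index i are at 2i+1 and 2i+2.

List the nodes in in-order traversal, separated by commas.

D, C, Q, G, V, S, Y, J, B, N

In-order visits the left subtree, then the node, then the right subtree.
At Y: go left to S.
  At S: go left to C.
    At C: go left to D.
      D is a leaf — visit D.
    Visit C.
    At C: go right to G.
      At G: go left to Q.
        Q is a leaf — visit Q.
      Visit G.
      At G: go right to V.
        V is a leaf — visit V.
  Visit S.
  At S: no right child.
Visit Y.
At Y: go right to J.
  At J: no left child.
  Visit J.
  At J: go right to B.
    At B: no left child.
    Visit B.
    At B: go right to N.
      N is a leaf — visit N.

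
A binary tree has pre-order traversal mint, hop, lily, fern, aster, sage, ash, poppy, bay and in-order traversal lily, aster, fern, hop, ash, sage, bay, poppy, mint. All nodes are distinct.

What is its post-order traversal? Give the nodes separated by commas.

aster, fern, lily, ash, bay, poppy, sage, hop, mint

The first element of pre-order is the root; it splits in-order into left and right subtrees.
Root mint: left subtree has 8 nodes {lily, aster, fern, hop, ash, sage, bay, poppy}, right has 0 { }.
  Root hop: left subtree has 3 nodes {lily, aster, fern}, right has 4 {ash, sage, bay, poppy}.
    Root lily: left subtree has 0 nodes { }, right has 2 {aster, fern}.
      Root fern: left subtree has 1 node {aster}, right has 0 { }.
    Root sage: left subtree has 1 node {ash}, right has 2 {bay, poppy}.
      Root poppy: left subtree has 1 node {bay}, right has 0 { }.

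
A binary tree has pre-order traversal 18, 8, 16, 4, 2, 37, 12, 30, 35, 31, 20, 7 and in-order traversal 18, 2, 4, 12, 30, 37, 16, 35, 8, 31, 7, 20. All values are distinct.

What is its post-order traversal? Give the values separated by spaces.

2 30 12 37 4 35 16 7 20 31 8 18

The first element of pre-order is the root; it splits in-order into left and right subtrees.
Root 18: left subtree has 0 nodes { }, right has 11 {2, 4, 12, 30, 37, 16, 35, 8, 31, 7, 20}.
  Root 8: left subtree has 7 nodes {2, 4, 12, 30, 37, 16, 35}, right has 3 {31, 7, 20}.
    Root 16: left subtree has 5 nodes {2, 4, 12, 30, 37}, right has 1 {35}.
      Root 4: left subtree has 1 node {2}, right has 3 {12, 30, 37}.
        Root 37: left subtree has 2 nodes {12, 30}, right has 0 { }.
          Root 12: left subtree has 0 nodes { }, right has 1 {30}.
    Root 31: left subtree has 0 nodes { }, right has 2 {7, 20}.
      Root 20: left subtree has 1 node {7}, right has 0 { }.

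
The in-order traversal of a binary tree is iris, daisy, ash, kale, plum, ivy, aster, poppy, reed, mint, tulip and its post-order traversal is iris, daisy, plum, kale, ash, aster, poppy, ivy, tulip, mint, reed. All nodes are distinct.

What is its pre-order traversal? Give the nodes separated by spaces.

The last element of post-order is the root; it splits in-order into left and right subtrees.
Root reed: left subtree has 8 nodes {iris, daisy, ash, kale, plum, ivy, aster, poppy}, right has 2 {mint, tulip}.
  Root ivy: left subtree has 5 nodes {iris, daisy, ash, kale, plum}, right has 2 {aster, poppy}.
    Root ash: left subtree has 2 nodes {iris, daisy}, right has 2 {kale, plum}.
      Root daisy: left subtree has 1 node {iris}, right has 0 { }.
      Root kale: left subtree has 0 nodes { }, right has 1 {plum}.
    Root poppy: left subtree has 1 node {aster}, right has 0 { }.
  Root mint: left subtree has 0 nodes { }, right has 1 {tulip}.

reed ivy ash daisy iris kale plum poppy aster mint tulip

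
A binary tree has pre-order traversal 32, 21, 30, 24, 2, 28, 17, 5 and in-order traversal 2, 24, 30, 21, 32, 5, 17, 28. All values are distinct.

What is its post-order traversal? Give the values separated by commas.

The first element of pre-order is the root; it splits in-order into left and right subtrees.
Root 32: left subtree has 4 nodes {2, 24, 30, 21}, right has 3 {5, 17, 28}.
  Root 21: left subtree has 3 nodes {2, 24, 30}, right has 0 { }.
    Root 30: left subtree has 2 nodes {2, 24}, right has 0 { }.
      Root 24: left subtree has 1 node {2}, right has 0 { }.
  Root 28: left subtree has 2 nodes {5, 17}, right has 0 { }.
    Root 17: left subtree has 1 node {5}, right has 0 { }.

2, 24, 30, 21, 5, 17, 28, 32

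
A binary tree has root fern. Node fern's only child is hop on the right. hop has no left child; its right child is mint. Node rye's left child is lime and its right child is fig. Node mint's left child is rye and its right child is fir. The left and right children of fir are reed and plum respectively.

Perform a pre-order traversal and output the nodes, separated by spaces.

fern hop mint rye lime fig fir reed plum

Pre-order visits the node, then its left subtree, then its right subtree.
Visit fern.
At fern: no left child.
At fern: go right to hop.
  Visit hop.
  At hop: no left child.
  At hop: go right to mint.
    Visit mint.
    At mint: go left to rye.
      Visit rye.
      At rye: go left to lime.
        lime is a leaf — visit lime.
      At rye: go right to fig.
        fig is a leaf — visit fig.
    At mint: go right to fir.
      Visit fir.
      At fir: go left to reed.
        reed is a leaf — visit reed.
      At fir: go right to plum.
        plum is a leaf — visit plum.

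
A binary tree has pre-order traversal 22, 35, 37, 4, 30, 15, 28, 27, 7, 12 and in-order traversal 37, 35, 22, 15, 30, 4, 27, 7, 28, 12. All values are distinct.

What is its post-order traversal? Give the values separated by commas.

The first element of pre-order is the root; it splits in-order into left and right subtrees.
Root 22: left subtree has 2 nodes {37, 35}, right has 7 {15, 30, 4, 27, 7, 28, 12}.
  Root 35: left subtree has 1 node {37}, right has 0 { }.
  Root 4: left subtree has 2 nodes {15, 30}, right has 4 {27, 7, 28, 12}.
    Root 30: left subtree has 1 node {15}, right has 0 { }.
    Root 28: left subtree has 2 nodes {27, 7}, right has 1 {12}.
      Root 27: left subtree has 0 nodes { }, right has 1 {7}.

37, 35, 15, 30, 7, 27, 12, 28, 4, 22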